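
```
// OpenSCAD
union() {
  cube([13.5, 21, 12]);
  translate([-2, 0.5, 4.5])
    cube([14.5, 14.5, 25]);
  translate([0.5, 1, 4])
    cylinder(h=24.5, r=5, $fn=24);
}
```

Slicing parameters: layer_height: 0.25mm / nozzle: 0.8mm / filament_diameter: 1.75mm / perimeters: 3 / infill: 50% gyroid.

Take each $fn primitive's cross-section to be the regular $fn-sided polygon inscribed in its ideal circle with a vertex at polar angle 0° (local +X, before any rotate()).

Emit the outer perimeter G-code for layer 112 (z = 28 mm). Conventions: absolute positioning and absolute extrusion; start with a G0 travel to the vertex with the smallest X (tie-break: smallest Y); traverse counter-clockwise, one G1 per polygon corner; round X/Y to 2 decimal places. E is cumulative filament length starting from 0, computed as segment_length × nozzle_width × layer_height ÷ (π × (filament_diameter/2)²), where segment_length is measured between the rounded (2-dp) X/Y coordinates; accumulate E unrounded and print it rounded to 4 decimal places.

G0 X-4.50 Y1.00 Z28.00
G1 X-4.33 Y-0.29 E0.1082
G1 X-3.83 Y-1.50 E0.2171
G1 X-3.04 Y-2.54 E0.3257
G1 X-2.00 Y-3.33 E0.4342
G1 X-0.79 Y-3.83 E0.5431
G1 X0.50 Y-4.00 E0.6513
G1 X1.79 Y-3.83 E0.7595
G1 X3.00 Y-3.33 E0.8684
G1 X4.04 Y-2.54 E0.9770
G1 X4.83 Y-1.50 E1.0855
G1 X5.33 Y-0.29 E1.1944
G1 X5.43 Y0.50 E1.2606
G1 X12.50 Y0.50 E1.8485
G1 X12.50 Y15.00 E3.0542
G1 X-2.00 Y15.00 E4.2599
G1 X-2.00 Y5.33 E5.0639
G1 X-3.04 Y4.54 E5.1725
G1 X-3.83 Y3.50 E5.2811
G1 X-4.33 Y2.29 E5.3900
G1 X-4.50 Y1.00 E5.4982

At z = 28 mm: the cube is not intersected at this z (z outside [0, 12]); the cube at (-2, 0.5) (footprint 14.5×14.5) is included at this height; the r=5 cylinder at (0.5, 1) gives a regular 24-gon of circumradius 5 (constant along its height); Taking the union: the regions partially overlap (shared area 35.03 mm²), so overlapping operands fuse into one piece — 1 connected region. The outline is a single polygon with 20 vertices. Extrusion per mm of travel: 0.8 × 0.25 / (π × 0.875²) = 0.083150. Accumulating E over each segment gives final E = 5.4982.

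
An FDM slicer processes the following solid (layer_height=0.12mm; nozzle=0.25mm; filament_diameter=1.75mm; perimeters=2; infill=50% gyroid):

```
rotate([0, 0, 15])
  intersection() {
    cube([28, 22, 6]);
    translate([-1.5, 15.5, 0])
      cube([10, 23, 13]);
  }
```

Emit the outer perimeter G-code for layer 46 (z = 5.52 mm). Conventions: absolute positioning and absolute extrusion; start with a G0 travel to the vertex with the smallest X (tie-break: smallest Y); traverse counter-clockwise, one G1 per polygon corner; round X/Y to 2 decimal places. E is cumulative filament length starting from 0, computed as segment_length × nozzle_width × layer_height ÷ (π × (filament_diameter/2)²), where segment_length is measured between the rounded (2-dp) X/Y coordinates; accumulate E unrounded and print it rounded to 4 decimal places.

At z = 5.52 mm: the cube is present — its section is the full 28×22 rectangle; the cube at (-1.5, 15.5) (footprint 10×23) is included at this height; Taking the intersection: the 10×23 cube at (-1.5, 15.5) partially overlaps the 28×22 cube; clipping to the common part keeps 55.25 mm² — 1 connected region; (rotated 15° about Z; rotation is an isometry so areas/perimeters/island counts are preserved). The outline is a single polygon with 4 vertices. Extrusion per mm of travel: 0.25 × 0.12 / (π × 0.875²) = 0.012473. Accumulating E over each segment gives final E = 0.3742.

G0 X-5.69 Y21.25 Z5.52
G1 X-4.01 Y14.97 E0.0811
G1 X4.20 Y17.17 E0.1871
G1 X2.52 Y23.45 E0.2682
G1 X-5.69 Y21.25 E0.3742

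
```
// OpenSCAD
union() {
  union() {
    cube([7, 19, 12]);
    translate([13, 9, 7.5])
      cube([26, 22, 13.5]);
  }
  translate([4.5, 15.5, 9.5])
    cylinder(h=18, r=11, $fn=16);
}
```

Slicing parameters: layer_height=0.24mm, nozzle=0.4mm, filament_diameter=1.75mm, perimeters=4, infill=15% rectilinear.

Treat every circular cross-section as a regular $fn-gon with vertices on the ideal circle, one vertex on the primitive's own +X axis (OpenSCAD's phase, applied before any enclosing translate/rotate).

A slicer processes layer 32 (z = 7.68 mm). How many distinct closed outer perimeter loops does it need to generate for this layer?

At z = 7.68 mm: the cube is present — its section is the full 7×19 rectangle; the cube at (13, 9) (footprint 26×22) is included at this height; Taking the union: the 2 present regions are separate (no shared area or edge), so areas and boundary lengths simply add and each stays a separate island — 2 connected regions; the cylinder at (4.5, 15.5) is absent (z outside [9.5, 27.5]); Taking the union: only that combined region is present, so the union is just that shape — 2 connected regions. The result has 2 disconnected regions.

2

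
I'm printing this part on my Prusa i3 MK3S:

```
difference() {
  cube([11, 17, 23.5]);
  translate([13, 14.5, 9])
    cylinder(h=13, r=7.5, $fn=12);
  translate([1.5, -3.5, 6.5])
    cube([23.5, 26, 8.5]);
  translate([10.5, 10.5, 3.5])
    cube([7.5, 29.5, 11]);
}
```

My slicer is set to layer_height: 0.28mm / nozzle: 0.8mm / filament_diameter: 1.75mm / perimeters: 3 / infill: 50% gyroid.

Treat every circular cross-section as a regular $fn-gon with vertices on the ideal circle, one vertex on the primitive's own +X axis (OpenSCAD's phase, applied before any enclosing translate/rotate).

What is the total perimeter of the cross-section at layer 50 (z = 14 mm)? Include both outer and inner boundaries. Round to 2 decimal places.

At z = 14 mm: the 11×17 cube contributes its full rectangle (perimeter 56.00 mm); the r=7.5 cylinder at (13, 14.5) gives a regular 12-gon of circumradius 7.5 (constant along its height) (perimeter = 2·12·7.500·sin(180°/12) = 46.59 mm); the 23.5×26 cube at (1.5, -3.5) contributes its full rectangle (perimeter 99.00 mm); the 7.5×29.5 cube at (10.5, 10.5) contributes its full rectangle (perimeter 74.00 mm); Taking the first minus the rest: starting from the 11×17 cube, the r=7.5 cylinder at (13, 14.5) partially overlaps it — only the 40.64 mm² overlap (of its 168.75 mm²) is removed, clipping the outline; the 23.5×26 cube at (1.5, -3.5) partially overlaps it — only the 120.86 mm² overlap (of its 611.00 mm²) is removed, clipping the outline; the 7.5×29.5 cube at (10.5, 10.5) misses the remaining region (no effect) — boundary = 37.00 mm. Overall, the cross-section is a single solid region. Total boundary length (outer) = 37.00 mm.

37.00 mm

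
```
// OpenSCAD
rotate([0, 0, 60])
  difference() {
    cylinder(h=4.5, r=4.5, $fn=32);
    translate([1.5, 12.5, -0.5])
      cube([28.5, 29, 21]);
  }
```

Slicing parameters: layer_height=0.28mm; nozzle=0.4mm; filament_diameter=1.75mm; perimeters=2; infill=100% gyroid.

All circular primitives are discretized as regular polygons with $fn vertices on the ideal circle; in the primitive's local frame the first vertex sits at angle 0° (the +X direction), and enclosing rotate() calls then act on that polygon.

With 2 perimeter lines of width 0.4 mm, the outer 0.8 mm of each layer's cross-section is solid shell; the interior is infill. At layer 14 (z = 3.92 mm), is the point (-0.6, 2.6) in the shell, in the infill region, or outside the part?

infill

At z = 3.92 mm: the cylinder: section is a regular 32-gon, circumradius r=4.5; the 28.5×29 cube at (1.5, 12.5) contributes its full rectangle; Subtracting the remaining from the first: starting from the r=4.5 cylinder, the 28.5×29 cube at (1.5, 12.5) misses the remaining region (no effect) — 1 connected region; (whole slice rotated 60° about Z — lengths, areas and connectivity unchanged). Overall, the cross-section is a single solid region. Undo the 60° rotation: the query point maps to (1.952, 1.820) in the un-rotated model frame. The nearest boundary edge runs (3.18, 3.18)→(3.74, 2.50); distance from the point to it = 1.82 mm. The point is inside the cross-section and 1.82 mm from the nearest boundary — more than the 0.8 mm shell width (2 × 0.4), so it's in the infill interior.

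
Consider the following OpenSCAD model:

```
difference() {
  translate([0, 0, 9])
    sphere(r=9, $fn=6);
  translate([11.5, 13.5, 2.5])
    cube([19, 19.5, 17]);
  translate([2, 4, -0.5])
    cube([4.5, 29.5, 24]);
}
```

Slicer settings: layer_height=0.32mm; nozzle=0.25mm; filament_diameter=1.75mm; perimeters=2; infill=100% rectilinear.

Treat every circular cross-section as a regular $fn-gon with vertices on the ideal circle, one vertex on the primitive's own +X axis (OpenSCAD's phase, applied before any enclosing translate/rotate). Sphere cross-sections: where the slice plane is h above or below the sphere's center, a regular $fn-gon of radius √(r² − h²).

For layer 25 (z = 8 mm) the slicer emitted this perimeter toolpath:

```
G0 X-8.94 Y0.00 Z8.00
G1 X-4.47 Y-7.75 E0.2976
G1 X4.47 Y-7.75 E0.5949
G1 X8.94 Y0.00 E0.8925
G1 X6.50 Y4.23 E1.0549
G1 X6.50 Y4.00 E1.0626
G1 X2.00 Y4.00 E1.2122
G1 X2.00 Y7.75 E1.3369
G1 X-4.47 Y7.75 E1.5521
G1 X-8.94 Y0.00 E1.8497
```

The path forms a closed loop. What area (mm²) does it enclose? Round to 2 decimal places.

Apply the shoelace formula to the sequence of (X, Y) vertices; enclosed area = 194.55 mm².

194.55 mm²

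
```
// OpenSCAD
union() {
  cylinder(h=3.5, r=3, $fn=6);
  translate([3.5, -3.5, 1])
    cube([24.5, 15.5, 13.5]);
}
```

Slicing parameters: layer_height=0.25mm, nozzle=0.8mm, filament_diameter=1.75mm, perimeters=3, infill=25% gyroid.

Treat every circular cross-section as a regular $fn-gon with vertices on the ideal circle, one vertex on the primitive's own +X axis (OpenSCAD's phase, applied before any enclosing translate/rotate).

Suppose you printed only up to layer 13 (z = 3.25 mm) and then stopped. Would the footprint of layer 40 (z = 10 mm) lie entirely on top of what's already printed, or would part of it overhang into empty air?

entirely on top

Compare the two slices. At z = 3.25: the cylinder: section is a regular 6-gon, circumradius r=3 (area = (6/2)·3.000²·sin(360°/6) = 23.38 mm²); the cube at (3.5, -3.5) (footprint 24.5×15.5) is included at this height (area 379.75 mm²); Taking the union: the 2 present regions are separate (no shared area or edge), so areas and boundary lengths simply add and each stays a separate island — area = 403.13 mm². At z = 10: the cylinder does not reach this height (z outside [0, 3.5]); the cube at (3.5, -3.5) is present — its section is the full 24.5×15.5 rectangle (area 379.75 mm²); Merging all regions: only the 24.5×15.5 cube at (3.5, -3.5) is present, so the union is just that shape — area = 379.75 mm². Checking containment: the cross-section at z = 10 is a subset of the cross-section at z = 3.25.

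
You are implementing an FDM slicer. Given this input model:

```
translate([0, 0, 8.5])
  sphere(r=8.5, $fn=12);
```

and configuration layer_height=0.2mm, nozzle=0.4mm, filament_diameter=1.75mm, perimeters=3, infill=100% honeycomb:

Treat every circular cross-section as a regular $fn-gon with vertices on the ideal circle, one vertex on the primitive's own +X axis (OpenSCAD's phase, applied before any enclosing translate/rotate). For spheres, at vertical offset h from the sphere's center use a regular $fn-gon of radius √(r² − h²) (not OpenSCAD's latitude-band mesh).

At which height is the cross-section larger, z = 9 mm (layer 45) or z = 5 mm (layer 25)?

Layer 45 (z = 9): the sphere: section is a regular 12-gon, circumradius = √(r²−h²) = √(8.5²−0.5²) = 8.485 (area = (12/2)·8.485²·sin(360°/12) = 216.00 mm²). So its area = 216.00 mm². Layer 25 (z = 5): the sphere: section is a regular 12-gon, circumradius = √(r²−h²) = √(8.5²−3.5²) = 7.746 (area = (12/2)·7.746²·sin(360°/12) = 180.00 mm²). So its area = 180.00 mm². Layer 45 is larger (216.00 vs 180.00 mm²).

layer 45 (z = 9 mm)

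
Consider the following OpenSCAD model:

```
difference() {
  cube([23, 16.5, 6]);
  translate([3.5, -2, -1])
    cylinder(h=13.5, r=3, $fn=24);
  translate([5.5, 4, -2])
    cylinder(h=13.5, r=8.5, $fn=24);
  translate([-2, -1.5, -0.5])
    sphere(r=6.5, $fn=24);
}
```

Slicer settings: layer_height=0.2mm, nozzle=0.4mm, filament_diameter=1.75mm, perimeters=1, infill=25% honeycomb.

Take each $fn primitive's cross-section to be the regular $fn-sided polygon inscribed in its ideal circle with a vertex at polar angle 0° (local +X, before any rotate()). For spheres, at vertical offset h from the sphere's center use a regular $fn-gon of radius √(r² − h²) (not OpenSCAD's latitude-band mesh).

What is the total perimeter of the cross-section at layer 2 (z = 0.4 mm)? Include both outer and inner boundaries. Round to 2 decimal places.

At z = 0.4 mm: the cube (footprint 23×16.5) is included at this height (perimeter 79.00 mm); the cylinder at (3.5, -2): section is a regular 24-gon, circumradius r=3 (perimeter = 2·24·3.000·sin(180°/24) = 18.80 mm); the r=8.5 cylinder at (5.5, 4) gives a regular 24-gon of circumradius 8.5 (constant along its height) (perimeter = 2·24·8.500·sin(180°/24) = 53.25 mm); the sphere at (-2, -1.5): section is a regular 24-gon, circumradius = √(r²−h²) = √(6.5²−0.9²) = 6.437 (perimeter = 2·24·6.437·sin(180°/24) = 40.33 mm); Subtracting the remaining from the first: starting from the 23×16.5 cube, the r=3 cylinder at (3.5, -2) partially overlaps it — only the 3.01 mm² overlap (of its 27.95 mm²) is removed, clipping the outline; the r=8.5 cylinder at (5.5, 4) partially overlaps it — only the 150.52 mm² overlap (of its 224.40 mm²) is removed, clipping the outline; the r=6.5 sphere at (-2, -1.5) misses the remaining region (no effect) — boundary = 79.13 mm. Overall, the cross-section is a single solid region. Total boundary length (outer) = 79.13 mm.

79.13 mm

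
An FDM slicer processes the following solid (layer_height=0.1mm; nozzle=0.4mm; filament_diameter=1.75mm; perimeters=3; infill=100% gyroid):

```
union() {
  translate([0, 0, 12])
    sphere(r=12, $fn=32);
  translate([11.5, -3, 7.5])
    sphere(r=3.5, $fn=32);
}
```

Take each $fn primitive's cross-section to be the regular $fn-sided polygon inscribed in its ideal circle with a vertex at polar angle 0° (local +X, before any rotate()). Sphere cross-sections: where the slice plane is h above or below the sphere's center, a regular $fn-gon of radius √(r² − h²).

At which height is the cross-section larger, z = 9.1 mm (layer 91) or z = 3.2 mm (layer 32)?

Layer 91 (z = 9.1): the r=12 sphere slices to a regular 32-gon of circumradius 11.644 (√(r²−h²) with h=2.9 from center) (area = (32/2)·11.644²·sin(360°/32) = 423.24 mm²); the r=3.5 sphere at (11.5, -3) slices to a regular 32-gon of circumradius 3.113 (√(r²−h²) with h=1.6 from center) (area = (32/2)·3.113²·sin(360°/32) = 30.25 mm²); Taking the union: the regions partially overlap — summed areas 453.48 mm² minus the doubly-counted overlap 12.56 mm² gives 440.92 mm² — area = 440.92 mm². So its area = 440.92 mm². Layer 32 (z = 3.2): the r=12 sphere contributes a regular 32-gon of circumradius √(12²−8.8²) = 8.158 (area = (32/2)·8.158²·sin(360°/32) = 207.76 mm²); the sphere at (11.5, -3) is not intersected at this z (|z−center|=4.300 > r=3.5); Combining (union): only the r=12 sphere is present, so the union is just that shape — area = 207.76 mm². So its area = 207.76 mm². Layer 91 is larger (440.92 vs 207.76 mm²).

layer 91 (z = 9.1 mm)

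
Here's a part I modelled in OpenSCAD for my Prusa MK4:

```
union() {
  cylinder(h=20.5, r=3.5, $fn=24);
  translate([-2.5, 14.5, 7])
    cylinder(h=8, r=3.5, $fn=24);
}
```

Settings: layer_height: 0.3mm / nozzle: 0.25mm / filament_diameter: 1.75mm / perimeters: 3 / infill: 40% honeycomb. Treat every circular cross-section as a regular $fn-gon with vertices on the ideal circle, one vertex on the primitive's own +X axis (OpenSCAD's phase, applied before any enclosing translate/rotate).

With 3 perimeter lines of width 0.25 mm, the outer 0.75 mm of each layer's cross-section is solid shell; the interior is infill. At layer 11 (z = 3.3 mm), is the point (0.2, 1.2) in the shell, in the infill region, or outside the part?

infill

At z = 3.3 mm: the r=3.5 cylinder contributes a regular 24-gon of circumradius 3.5; the cylinder at (-2.5, 14.5) does not reach this height (z outside [7, 15]); Merging all regions: only the r=3.5 cylinder is present, so the union is just that shape — 1 connected region. Overall, the cross-section is a single solid region. The nearest boundary edge runs (0.91, 3.38)→(0.00, 3.50); distance from the point to it = 2.25 mm. The point is inside the cross-section and 2.25 mm from the nearest boundary — more than the 0.75 mm shell width (3 × 0.25), so it's in the infill interior.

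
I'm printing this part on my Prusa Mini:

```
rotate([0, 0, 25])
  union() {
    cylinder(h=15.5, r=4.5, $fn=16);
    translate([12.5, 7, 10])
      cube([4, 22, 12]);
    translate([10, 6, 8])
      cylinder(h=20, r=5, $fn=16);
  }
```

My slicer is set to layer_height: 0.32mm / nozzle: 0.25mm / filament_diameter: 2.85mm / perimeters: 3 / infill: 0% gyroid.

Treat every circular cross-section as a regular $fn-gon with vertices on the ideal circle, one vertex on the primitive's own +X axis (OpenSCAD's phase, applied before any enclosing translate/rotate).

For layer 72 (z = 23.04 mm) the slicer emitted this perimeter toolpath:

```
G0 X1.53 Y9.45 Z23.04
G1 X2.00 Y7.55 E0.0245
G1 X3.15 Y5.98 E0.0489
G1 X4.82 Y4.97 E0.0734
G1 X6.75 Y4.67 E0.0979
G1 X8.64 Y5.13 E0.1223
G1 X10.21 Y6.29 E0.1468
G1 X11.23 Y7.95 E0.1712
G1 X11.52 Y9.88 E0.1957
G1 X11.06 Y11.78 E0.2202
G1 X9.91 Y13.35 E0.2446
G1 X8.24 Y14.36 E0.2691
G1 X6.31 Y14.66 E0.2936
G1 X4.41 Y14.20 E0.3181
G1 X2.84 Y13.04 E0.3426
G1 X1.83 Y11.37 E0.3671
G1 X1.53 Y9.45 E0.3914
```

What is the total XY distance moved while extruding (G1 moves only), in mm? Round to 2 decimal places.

Sum the Euclidean lengths of each G1 segment: total = 31.21 mm.

31.21 mm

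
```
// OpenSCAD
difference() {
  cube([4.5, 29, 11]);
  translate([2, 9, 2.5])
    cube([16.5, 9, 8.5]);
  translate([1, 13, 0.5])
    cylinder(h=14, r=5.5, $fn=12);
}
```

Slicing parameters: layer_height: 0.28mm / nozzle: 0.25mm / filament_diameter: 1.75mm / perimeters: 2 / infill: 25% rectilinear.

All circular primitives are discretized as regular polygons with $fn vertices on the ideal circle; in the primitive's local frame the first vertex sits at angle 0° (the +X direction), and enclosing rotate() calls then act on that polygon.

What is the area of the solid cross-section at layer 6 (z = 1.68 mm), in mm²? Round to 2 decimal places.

84.96 mm²

At z = 1.68 mm: the 4.5×29 cube contributes its full rectangle (area 130.50 mm²); the cube at (2, 9) is not intersected at this z (z outside [2.5, 11]); the cylinder at (1, 13): section is a regular 12-gon, circumradius r=5.5 (area = (12/2)·5.500²·sin(360°/12) = 90.75 mm²); Taking the first minus the rest: starting from the 4.5×29 cube (130.50 mm²), the r=5.5 cylinder at (1, 13) partially overlaps it — only the 45.54 mm² overlap (of its 90.75 mm²) is removed, clipping the outline — area = 84.96 mm². Overall, the cross-section has 2 separate islands. Net area = 84.96 mm².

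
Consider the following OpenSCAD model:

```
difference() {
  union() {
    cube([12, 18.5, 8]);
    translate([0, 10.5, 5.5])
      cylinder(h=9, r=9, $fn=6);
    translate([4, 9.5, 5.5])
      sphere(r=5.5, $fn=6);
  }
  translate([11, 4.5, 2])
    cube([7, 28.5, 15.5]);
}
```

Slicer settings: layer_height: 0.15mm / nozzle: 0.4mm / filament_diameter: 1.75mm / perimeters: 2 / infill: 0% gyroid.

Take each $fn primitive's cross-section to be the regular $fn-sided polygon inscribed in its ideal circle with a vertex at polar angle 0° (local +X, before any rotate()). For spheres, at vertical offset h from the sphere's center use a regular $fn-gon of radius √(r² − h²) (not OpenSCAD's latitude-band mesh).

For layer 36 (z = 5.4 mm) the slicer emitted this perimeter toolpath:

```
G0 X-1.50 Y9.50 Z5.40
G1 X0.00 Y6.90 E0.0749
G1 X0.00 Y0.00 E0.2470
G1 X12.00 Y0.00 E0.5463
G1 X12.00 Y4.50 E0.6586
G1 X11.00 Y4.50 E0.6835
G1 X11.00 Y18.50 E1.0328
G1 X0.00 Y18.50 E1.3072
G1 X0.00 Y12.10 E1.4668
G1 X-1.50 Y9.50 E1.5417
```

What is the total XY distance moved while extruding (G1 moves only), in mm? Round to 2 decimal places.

Sum the Euclidean lengths of each G1 segment: total = 61.80 mm.

61.80 mm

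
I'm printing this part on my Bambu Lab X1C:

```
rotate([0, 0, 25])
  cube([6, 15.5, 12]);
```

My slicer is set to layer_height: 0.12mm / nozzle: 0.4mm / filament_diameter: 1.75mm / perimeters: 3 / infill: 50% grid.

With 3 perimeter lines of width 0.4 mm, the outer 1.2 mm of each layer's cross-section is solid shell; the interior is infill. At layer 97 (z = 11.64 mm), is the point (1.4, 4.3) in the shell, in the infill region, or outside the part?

infill

At z = 11.64 mm: the 6×15.5 cube contributes its full rectangle; (whole slice rotated 25° about Z — lengths, areas and connectivity unchanged). Overall, the cross-section is a single solid region. Undo the 25° rotation: the query point maps to (3.086, 3.305) in the un-rotated model frame. The nearest boundary edge runs (6.00, 0.00)→(6.00, 15.50); distance from the point to it = 2.91 mm. The point is inside the cross-section and 2.91 mm from the nearest boundary — more than the 1.2 mm shell width (3 × 0.4), so it's in the infill interior.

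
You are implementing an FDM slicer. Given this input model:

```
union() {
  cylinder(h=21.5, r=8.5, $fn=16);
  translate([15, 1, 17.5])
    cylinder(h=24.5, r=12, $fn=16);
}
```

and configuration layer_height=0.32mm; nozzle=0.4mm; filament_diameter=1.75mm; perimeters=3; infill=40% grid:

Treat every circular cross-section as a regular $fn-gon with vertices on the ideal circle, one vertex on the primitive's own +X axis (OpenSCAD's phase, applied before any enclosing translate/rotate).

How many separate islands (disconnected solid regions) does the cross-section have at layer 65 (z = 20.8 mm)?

1

At z = 20.8 mm: the cylinder: section is a regular 16-gon, circumradius r=8.5; the r=12 cylinder at (15, 1) contributes a regular 16-gon of circumradius 12; Taking the union: the regions partially overlap (shared area 47.38 mm²), so overlapping operands fuse into one piece — 1 connected region. Overall, the cross-section is a single solid region. Island count = 1.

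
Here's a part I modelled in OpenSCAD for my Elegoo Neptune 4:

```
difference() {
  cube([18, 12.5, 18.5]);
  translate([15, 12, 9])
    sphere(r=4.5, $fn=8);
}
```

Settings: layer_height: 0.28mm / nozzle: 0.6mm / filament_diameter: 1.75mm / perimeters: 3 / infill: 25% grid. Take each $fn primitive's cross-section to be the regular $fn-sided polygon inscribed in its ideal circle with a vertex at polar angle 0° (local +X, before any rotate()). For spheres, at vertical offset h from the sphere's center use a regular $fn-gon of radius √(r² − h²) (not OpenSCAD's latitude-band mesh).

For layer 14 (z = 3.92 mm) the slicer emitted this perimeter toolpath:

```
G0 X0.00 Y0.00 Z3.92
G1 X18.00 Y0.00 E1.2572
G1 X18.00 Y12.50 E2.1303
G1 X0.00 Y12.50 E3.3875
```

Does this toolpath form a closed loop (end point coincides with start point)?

no

Start point (G0): (0.00, 0.00). End point (last G1): the path does not return to the start — open.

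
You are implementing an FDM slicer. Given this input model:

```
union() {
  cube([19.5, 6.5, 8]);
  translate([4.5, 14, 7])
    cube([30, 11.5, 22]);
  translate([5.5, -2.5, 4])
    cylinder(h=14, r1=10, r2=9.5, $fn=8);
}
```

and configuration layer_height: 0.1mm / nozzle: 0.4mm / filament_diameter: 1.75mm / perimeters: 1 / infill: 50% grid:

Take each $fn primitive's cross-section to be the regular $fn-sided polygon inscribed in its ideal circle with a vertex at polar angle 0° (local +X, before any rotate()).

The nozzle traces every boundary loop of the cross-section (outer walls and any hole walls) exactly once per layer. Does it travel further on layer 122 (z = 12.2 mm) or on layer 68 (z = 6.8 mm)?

layer 122 (z = 12.2 mm)

Layer 122 (z = 12.2): the cube is not intersected at this z (z outside [0, 8]); the 30×11.5 cube at (4.5, 14) contributes its full rectangle (perimeter 83.00 mm); the cone at (5.5, -2.5) (r1=10→r2=9.5) has section circumradius 9.707 here — a regular 8-gon (perimeter = 2·8·9.707·sin(180°/8) = 59.44 mm); Taking the union: the 2 present regions are separate (no shared area or edge), so areas and boundary lengths simply add and each stays a separate island — boundary = 142.44 mm. So its perimeter = 142.44 mm. Layer 68 (z = 6.8): the 19.5×6.5 cube contributes its full rectangle (perimeter 52.00 mm); the cube at (4.5, 14) is absent (z outside [7, 29]); the cone at (5.5, -2.5) contributes a regular 8-gon of circumradius 9.900 (interpolated between r1=10 and r2=9.5 at t=0.200) (perimeter = 2·8·9.900·sin(180°/8) = 60.62 mm); Combining (union): the regions partially overlap (shared area 78.33 mm²), so the edge portions inside another operand are dropped and the merged outline is re-measured after clipping — boundary = 75.09 mm. So its perimeter = 75.09 mm. Layer 122 is larger (142.44 vs 75.09 mm).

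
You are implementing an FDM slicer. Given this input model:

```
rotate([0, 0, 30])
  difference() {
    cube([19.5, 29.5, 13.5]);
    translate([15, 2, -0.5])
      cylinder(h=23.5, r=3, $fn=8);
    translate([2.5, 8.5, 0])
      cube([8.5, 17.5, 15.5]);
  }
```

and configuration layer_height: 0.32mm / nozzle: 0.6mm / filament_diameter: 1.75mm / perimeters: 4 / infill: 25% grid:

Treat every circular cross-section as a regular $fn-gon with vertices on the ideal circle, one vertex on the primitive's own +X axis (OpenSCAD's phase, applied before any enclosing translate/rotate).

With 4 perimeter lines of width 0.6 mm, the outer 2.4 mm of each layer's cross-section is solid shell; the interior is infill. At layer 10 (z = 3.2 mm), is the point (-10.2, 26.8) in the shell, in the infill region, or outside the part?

At z = 3.2 mm: the cube is present — its section is the full 19.5×29.5 rectangle; the r=3 cylinder at (15, 2) contributes a regular 8-gon of circumradius 3; the 8.5×17.5 cube at (2.5, 8.5) contributes its full rectangle; Subtracting the remaining from the first: starting from the 19.5×29.5 cube, the r=3 cylinder at (15, 2) partially overlaps it — only the 23.07 mm² overlap (of its 25.46 mm²) is removed, clipping the outline; the 8.5×17.5 cube at (2.5, 8.5) lies wholly inside it (removes its full 148.75 mm² and its 52.00 mm outline becomes a hole wall) — 1 connected region with 1 hole; (whole slice rotated 30° about Z — lengths, areas and connectivity unchanged). Overall, the cross-section is one region with 1 hole. Undo the 30° rotation: the query point maps to (4.567, 28.309) in the un-rotated model frame. The nearest boundary edge runs (0.00, 29.50)→(19.50, 29.50); distance from the point to it = 1.19 mm. The point is inside the cross-section, 1.19 mm from the nearest boundary — within the 2.4 mm shell band (4 × 0.6).

shell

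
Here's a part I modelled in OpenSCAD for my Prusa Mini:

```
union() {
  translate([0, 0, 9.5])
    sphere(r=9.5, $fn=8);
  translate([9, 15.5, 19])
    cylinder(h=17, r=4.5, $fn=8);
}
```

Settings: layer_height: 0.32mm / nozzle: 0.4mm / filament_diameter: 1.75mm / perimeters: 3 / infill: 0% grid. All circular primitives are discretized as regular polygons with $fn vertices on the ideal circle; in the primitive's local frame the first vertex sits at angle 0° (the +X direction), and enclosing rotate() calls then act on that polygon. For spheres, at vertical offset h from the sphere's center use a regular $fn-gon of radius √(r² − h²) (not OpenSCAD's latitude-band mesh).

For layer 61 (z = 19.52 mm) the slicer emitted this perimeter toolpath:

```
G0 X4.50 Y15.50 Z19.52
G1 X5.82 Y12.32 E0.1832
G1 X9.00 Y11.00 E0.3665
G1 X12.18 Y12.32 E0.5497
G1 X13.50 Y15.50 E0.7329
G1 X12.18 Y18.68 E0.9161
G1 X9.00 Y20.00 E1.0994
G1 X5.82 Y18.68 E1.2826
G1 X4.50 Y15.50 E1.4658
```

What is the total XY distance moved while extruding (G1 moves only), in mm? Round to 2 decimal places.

Sum the Euclidean lengths of each G1 segment: total = 27.54 mm.

27.54 mm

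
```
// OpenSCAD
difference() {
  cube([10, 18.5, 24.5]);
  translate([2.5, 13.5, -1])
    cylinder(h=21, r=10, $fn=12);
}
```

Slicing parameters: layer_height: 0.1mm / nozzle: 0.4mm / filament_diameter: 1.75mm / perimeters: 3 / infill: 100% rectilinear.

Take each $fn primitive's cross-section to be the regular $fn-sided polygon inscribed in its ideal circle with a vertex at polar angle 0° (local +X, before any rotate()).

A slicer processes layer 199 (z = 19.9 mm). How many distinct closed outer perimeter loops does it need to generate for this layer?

At z = 19.9 mm: the cube is present — its section is the full 10×18.5 rectangle; the r=10 cylinder at (2.5, 13.5) gives a regular 12-gon of circumradius 10 (constant along its height); After the difference (first − rest): starting from the 10×18.5 cube, the r=10 cylinder at (2.5, 13.5) partially overlaps it — only the 139.34 mm² overlap (of its 300.00 mm²) is removed, clipping the outline — 1 connected region. The result has 1 disconnected region.

1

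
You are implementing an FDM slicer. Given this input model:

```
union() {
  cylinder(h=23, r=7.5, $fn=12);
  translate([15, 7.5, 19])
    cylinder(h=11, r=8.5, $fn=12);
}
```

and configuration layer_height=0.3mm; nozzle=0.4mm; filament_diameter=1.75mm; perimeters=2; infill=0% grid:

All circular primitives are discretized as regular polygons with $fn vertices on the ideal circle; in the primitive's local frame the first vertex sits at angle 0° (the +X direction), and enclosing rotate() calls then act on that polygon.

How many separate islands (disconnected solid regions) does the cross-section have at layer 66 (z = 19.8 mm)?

2

At z = 19.8 mm: the r=7.5 cylinder contributes a regular 12-gon of circumradius 7.5; the cylinder at (15, 7.5): section is a regular 12-gon, circumradius r=8.5; Taking the union: the 2 present regions are separate (no shared area or edge), so areas and boundary lengths simply add and each stays a separate island — 2 connected regions. Overall, the cross-section has 2 separate islands. Island count = 2.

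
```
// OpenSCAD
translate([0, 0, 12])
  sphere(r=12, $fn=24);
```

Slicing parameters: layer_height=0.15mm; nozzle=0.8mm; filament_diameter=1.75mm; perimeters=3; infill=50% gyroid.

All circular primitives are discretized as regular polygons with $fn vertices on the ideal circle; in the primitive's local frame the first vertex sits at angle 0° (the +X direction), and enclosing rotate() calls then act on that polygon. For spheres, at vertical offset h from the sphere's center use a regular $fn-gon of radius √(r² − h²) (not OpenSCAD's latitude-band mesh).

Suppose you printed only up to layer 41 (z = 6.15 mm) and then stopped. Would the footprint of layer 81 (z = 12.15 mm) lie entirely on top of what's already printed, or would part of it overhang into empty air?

part overhangs

Compare the two slices. At z = 6.15: the r=12 sphere contributes a regular 24-gon of circumradius √(12²−5.85²) = 10.477 (area = (24/2)·10.477²·sin(360°/24) = 340.95 mm²). At z = 12.15: the r=12 sphere slices to a regular 24-gon of circumradius 11.999 (√(r²−h²) with h=0.15 from center) (area = (24/2)·11.999²·sin(360°/24) = 447.17 mm²). Checking containment: at z = 12.15 the cross-section extends beyond the z = 6.15 cross-section by about 106.22 mm².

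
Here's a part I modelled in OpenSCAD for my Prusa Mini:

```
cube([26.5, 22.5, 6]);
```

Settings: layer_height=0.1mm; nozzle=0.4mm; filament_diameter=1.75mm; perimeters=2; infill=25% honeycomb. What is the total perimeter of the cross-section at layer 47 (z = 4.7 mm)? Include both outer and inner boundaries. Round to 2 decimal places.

At z = 4.7 mm: the 26.5×22.5 cube contributes its full rectangle (perimeter 98.00 mm). Overall, the cross-section is a single solid region. Total boundary length (outer) = 98.00 mm.

98.00 mm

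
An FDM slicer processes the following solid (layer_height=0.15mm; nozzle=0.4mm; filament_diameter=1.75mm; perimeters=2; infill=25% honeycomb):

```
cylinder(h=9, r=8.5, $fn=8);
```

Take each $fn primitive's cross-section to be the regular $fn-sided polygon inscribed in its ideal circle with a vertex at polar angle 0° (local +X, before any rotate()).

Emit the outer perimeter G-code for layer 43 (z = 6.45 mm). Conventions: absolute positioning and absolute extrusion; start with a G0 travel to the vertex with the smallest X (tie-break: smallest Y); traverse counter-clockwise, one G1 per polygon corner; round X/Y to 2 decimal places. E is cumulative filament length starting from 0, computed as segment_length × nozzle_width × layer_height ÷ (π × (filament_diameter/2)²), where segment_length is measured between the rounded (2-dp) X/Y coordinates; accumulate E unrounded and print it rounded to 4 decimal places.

At z = 6.45 mm: the cylinder: section is a regular 8-gon, circumradius r=8.5. The outline is a single polygon with 8 vertices. Extrusion per mm of travel: 0.4 × 0.15 / (π × 0.875²) = 0.024945. Accumulating E over each segment gives final E = 1.2982.

G0 X-8.50 Y0.00 Z6.45
G1 X-6.01 Y-6.01 E0.1623
G1 X0.00 Y-8.50 E0.3246
G1 X6.01 Y-6.01 E0.4868
G1 X8.50 Y0.00 E0.6491
G1 X6.01 Y6.01 E0.8114
G1 X0.00 Y8.50 E0.9737
G1 X-6.01 Y6.01 E1.1359
G1 X-8.50 Y0.00 E1.2982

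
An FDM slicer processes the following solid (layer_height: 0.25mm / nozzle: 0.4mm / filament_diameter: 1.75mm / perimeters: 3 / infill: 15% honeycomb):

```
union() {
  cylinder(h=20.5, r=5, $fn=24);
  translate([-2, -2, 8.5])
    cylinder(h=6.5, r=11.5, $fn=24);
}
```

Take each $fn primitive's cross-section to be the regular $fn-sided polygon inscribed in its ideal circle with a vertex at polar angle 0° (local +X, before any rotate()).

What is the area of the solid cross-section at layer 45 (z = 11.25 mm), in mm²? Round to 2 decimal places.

At z = 11.25 mm: the r=5 cylinder gives a regular 24-gon of circumradius 5 (constant along its height) (area = (24/2)·5.000²·sin(360°/24) = 77.65 mm²); the cylinder at (-2, -2): section is a regular 24-gon, circumradius r=11.5 (area = (24/2)·11.500²·sin(360°/24) = 410.75 mm²); Merging all regions: the r=5 cylinder lies entirely inside the r=11.5 cylinder at (-2, -2), so the union is just the r=11.5 cylinder at (-2, -2) — area = 410.75 mm². Overall, the cross-section is a single solid region. Net area = 410.75 mm².

410.75 mm²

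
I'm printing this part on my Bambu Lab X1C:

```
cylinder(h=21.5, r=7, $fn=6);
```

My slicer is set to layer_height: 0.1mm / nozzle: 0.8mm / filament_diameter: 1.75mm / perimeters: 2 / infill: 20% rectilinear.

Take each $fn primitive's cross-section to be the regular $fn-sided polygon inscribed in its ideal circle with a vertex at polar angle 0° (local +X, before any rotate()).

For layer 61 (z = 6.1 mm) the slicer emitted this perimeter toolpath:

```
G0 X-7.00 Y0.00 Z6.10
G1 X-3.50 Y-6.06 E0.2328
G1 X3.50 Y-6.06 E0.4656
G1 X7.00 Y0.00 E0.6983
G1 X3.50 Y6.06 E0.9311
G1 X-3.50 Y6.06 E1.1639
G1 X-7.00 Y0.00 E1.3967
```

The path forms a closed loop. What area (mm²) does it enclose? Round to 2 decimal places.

127.26 mm²

Apply the shoelace formula to the sequence of (X, Y) vertices; enclosed area = 127.26 mm².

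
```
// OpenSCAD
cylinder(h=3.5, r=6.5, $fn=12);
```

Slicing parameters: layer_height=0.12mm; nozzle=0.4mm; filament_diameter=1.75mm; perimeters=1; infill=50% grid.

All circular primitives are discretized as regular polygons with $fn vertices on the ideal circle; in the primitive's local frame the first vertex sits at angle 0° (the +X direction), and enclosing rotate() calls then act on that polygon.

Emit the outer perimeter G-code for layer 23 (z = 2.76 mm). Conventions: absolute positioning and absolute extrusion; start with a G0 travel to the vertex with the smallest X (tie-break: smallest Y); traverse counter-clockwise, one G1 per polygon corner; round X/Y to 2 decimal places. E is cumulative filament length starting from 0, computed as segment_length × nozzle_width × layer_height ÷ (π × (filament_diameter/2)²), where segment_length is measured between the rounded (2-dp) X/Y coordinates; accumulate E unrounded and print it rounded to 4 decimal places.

G0 X-6.50 Y0.00 Z2.76
G1 X-5.63 Y-3.25 E0.0671
G1 X-3.25 Y-5.63 E0.1343
G1 X0.00 Y-6.50 E0.2015
G1 X3.25 Y-5.63 E0.2686
G1 X5.63 Y-3.25 E0.3358
G1 X6.50 Y0.00 E0.4029
G1 X5.63 Y3.25 E0.4700
G1 X3.25 Y5.63 E0.5372
G1 X0.00 Y6.50 E0.6044
G1 X-3.25 Y5.63 E0.6715
G1 X-5.63 Y3.25 E0.7387
G1 X-6.50 Y0.00 E0.8058

At z = 2.76 mm: the r=6.5 cylinder contributes a regular 12-gon of circumradius 6.5. The outline is a single polygon with 12 vertices. Extrusion per mm of travel: 0.4 × 0.12 / (π × 0.875²) = 0.019956. Accumulating E over each segment gives final E = 0.8058.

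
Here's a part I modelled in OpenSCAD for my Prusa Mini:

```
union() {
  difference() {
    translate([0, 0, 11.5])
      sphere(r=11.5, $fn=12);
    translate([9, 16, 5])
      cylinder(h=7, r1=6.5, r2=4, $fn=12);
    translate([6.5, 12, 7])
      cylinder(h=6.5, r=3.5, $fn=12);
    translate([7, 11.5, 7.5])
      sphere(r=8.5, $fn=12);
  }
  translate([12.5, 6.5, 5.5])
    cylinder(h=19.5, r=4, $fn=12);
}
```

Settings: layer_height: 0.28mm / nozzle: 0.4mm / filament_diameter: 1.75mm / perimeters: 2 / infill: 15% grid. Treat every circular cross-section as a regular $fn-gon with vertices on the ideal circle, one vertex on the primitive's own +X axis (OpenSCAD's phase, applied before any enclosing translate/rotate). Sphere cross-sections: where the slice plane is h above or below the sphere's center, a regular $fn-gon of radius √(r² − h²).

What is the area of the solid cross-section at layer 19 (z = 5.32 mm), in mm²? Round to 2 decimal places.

251.16 mm²

At z = 5.32 mm: the r=11.5 sphere contributes a regular 12-gon of circumradius √(11.5²−6.18²) = 9.698 (area = (12/2)·9.698²·sin(360°/12) = 282.17 mm²); the cone at (9, 16) (r1=6.5→r2=4) has section circumradius 6.386 here — a regular 12-gon (area = (12/2)·6.386²·sin(360°/12) = 122.33 mm²); the cylinder at (6.5, 12) is absent (z outside [7, 13.5]); the r=8.5 sphere at (7, 11.5) slices to a regular 12-gon of circumradius 8.216 (√(r²−h²) with h=2.18 from center) (area = (12/2)·8.216²·sin(360°/12) = 202.49 mm²); Taking the first minus the rest: starting from the r=11.5 sphere (282.17 mm²), the cone at (9, 16) misses the remaining region (no effect); the r=8.5 sphere at (7, 11.5) partially overlaps it — only the 31.01 mm² overlap (of its 202.49 mm²) is removed, clipping the outline — area = 251.16 mm²; the cylinder at (12.5, 6.5) is absent (z outside [5.5, 25]); Merging all regions: only that combined region is present, so the union is just that shape — area = 251.16 mm². Overall, the cross-section is a single solid region. Net area = 251.16 mm².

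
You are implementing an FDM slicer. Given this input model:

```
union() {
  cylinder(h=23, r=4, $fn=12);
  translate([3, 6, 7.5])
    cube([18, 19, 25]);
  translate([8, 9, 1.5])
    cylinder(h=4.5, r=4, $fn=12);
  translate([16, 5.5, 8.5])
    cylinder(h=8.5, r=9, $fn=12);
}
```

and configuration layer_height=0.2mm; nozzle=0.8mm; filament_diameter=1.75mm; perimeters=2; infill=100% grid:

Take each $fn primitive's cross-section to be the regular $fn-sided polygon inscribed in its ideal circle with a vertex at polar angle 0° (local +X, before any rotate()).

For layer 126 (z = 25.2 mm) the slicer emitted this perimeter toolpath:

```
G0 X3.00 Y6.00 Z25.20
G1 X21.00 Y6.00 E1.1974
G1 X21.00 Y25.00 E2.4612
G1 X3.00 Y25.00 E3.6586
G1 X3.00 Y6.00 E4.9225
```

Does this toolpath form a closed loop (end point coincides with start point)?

Start point (G0): (3.00, 6.00). End point (last G1): the path returns to the start — closed.

yes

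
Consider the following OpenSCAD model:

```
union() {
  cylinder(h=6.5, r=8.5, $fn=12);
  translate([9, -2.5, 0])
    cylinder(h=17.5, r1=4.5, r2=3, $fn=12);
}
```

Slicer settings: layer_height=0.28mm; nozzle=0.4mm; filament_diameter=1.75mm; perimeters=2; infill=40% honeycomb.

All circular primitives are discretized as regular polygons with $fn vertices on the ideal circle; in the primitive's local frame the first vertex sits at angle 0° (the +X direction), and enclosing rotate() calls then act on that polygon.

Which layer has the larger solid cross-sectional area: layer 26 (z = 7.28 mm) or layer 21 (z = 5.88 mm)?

layer 21 (z = 5.88 mm)

Layer 26 (z = 7.28): the cylinder is absent (z outside [0, 6.5]); the cone at (9, -2.5) (r1=4.5→r2=3) has section circumradius 3.876 here — a regular 12-gon (area = (12/2)·3.876²·sin(360°/12) = 45.07 mm²); Merging all regions: only the cone at (9, -2.5) is present, so the union is just that shape — area = 45.07 mm². So its area = 45.07 mm². Layer 21 (z = 5.88): the r=8.5 cylinder contributes a regular 12-gon of circumradius 8.5 (area = (12/2)·8.500²·sin(360°/12) = 216.75 mm²); the cone at (9, -2.5) (r1=4.5→r2=3) has section circumradius 3.996 here — a regular 12-gon (area = (12/2)·3.996²·sin(360°/12) = 47.90 mm²); Taking the union: the regions partially overlap — summed areas 264.65 mm² minus the doubly-counted overlap 14.12 mm² gives 250.54 mm² — area = 250.54 mm². So its area = 250.54 mm². Layer 21 is larger (250.54 vs 45.07 mm²).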